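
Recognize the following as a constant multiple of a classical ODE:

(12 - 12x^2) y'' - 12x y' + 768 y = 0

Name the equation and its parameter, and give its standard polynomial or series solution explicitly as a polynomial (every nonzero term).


All three coefficients share the factor 12; dividing through by 12 gives  (1 - x^2) y'' - x y' + 64 y = 0.
This matches the Chebyshev equation (1 - x^2) y'' - x y' + n^2 y = 0 (note the -x y' term, not -2x y') with n^2 = 64, so n = 8; the polynomial solution is T_8(x).
With y = sum_k a_k x^k, matching x^k gives (k+2)(k+1) a_{k+2} = (k^2 - n^2) a_k = (k - 8)(k + 8) a_k. The right side vanishes at k = 8, so the series with the parity of 8 terminates at degree 8.
Standard normalization: leading coefficient of T_n is 2^(n-1), so a_8 = 2^7 = 128. Work downward with a_k = (k+1)(k+2) a_{k+2} / ((k - 8)(k + 8)):
  a_6 = (7)(8)(128) / ((6 - 8)(6 + 8)) = 7168/(-28) = -256
  a_4 = (5)(6)(-256) / ((4 - 8)(4 + 8)) = -7680/(-48) = 160
  a_2 = (3)(4)(160) / ((2 - 8)(2 + 8)) = 1920/(-60) = -32
  a_0 = (1)(2)(-32) / ((0 - 8)(0 + 8)) = -64/(-64) = 1
Hence T_8(x) = 128 x^8 - 256 x^6 + 160 x^4 - 32 x^2 + 1.

T_8(x); series = 128 x^8 - 256 x^6 + 160 x^4 - 32 x^2 + 1


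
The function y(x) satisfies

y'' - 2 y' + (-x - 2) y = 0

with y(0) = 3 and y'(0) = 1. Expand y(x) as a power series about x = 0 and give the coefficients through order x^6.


Ansatz: y(x) = sum_{n>=0} a_n x^n, so y'(x) = sum_{n>=1} n a_n x^(n-1) and y''(x) = sum_{n>=2} n(n-1) a_n x^(n-2).
Substitute into P(x) y'' + Q(x) y' + R(x) y = 0 with P(x) = 1, Q(x) = -2, R(x) = -x - 2, and match powers of x.
Initial conditions: a_0 = 3, a_1 = 1.
Setting the coefficient of each power of x to zero and solving order by order (substituting the coefficients already found):
  x^0: 2 a_2 - 2 a_1 - 2 a_0 = 0  ->  2 a_2 = 2 a_1 + 2 a_0 = 8  ->  a_2 = 4
  x^1: 6 a_3 - 4 a_2 - 2 a_1 - a_0 = 0  ->  6 a_3 = 4 a_2 + 2 a_1 + a_0 = 21  ->  a_3 = 7/2
  x^2: 12 a_4 - 6 a_3 - 2 a_2 - a_1 = 0  ->  12 a_4 = 6 a_3 + 2 a_2 + a_1 = 30  ->  a_4 = 5/2
  x^3: 20 a_5 - 8 a_4 - 2 a_3 - a_2 = 0  ->  20 a_5 = 8 a_4 + 2 a_3 + a_2 = 31  ->  a_5 = 31/20
  x^4: 30 a_6 - 10 a_5 - 2 a_4 - a_3 = 0  ->  30 a_6 = 10 a_5 + 2 a_4 + a_3 = 24  ->  a_6 = 4/5
Truncated series: y(x) = 3 + x + 4 x^2 + (7/2) x^3 + (5/2) x^4 + (31/20) x^5 + (4/5) x^6 + O(x^7).

a_0 = 3; a_1 = 1; a_2 = 4; a_3 = 7/2; a_4 = 5/2; a_5 = 31/20; a_6 = 4/5


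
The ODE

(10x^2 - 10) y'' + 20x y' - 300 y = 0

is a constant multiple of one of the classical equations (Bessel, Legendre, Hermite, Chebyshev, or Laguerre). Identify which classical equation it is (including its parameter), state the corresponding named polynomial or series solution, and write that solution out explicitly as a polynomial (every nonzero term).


All three coefficients share the factor -10; dividing through by -10 gives  (1 - x^2) y'' - 2x y' + 30 y = 0.
This matches the Legendre equation (1 - x^2) y'' - 2x y' + n(n+1) y = 0 (note the -2x y' term) with n(n+1) = 30, so n = 5; the polynomial solution is P_5(x).
With y = sum_k a_k x^k, matching x^k gives (k+2)(k+1) a_{k+2} = [k(k+1) - n(n+1)] a_k = (k - 5)(k + 6) a_k. The right side vanishes at k = 5, so the series with the parity of 5 terminates at degree 5.
Standard normalization (P_n(1) = 1): leading coefficient (2n)!/(2^n (n!)^2) = 3628800/(32*14400) = 63/8, so a_5 = 63/8. Work downward with a_k = (k+1)(k+2) a_{k+2} / ((k - 5)(k + 6)):
  a_3 = (4)(5)(63/8) / ((3 - 5)(3 + 6)) = (315/2)/(-18) = -35/4
  a_1 = (2)(3)(-35/4) / ((1 - 5)(1 + 6)) = (-105/2)/(-28) = 15/8
Hence P_5(x) = 63 x^5/8 - 35 x^3/4 + 15 x/8.

P_5(x); series = 63 x^5/8 - 35 x^3/4 + 15 x/8


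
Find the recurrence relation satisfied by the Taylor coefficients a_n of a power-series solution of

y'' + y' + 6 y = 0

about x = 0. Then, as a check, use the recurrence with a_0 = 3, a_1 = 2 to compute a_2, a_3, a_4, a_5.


Substitute y = sum_n a_n x^n.
y''(x) has coefficient (n+2)(n+1) a_{n+2} at x^n;
y'(x) has coefficient (n+1) a_{n+1} at x^n;
6 y(x) has coefficient 6 a_n at x^n.
Matching x^n: (n+2)(n+1) a_{n+2} + (n+1) a_{n+1} + 6 a_n = 0.
Thus a_{n+2} = [-(n+1) a_{n+1} - 6 a_n] / ((n+1)(n+2)).

Check with a_0 = 3, a_1 = 2 (apply the recurrence for n = 0, 1, 2, 3): a_0 = 3, a_1 = 2, a_2 = -10, a_3 = 4/3, a_4 = 14/3, a_5 = -4/3.

a_(n+2) = [-(n+1) a_(n+1) - 6 a_n] / ((n+1)(n+2)); check: a_0 = 3, a_1 = 2, a_2 = -10, a_3 = 4/3, a_4 = 14/3, a_5 = -4/3


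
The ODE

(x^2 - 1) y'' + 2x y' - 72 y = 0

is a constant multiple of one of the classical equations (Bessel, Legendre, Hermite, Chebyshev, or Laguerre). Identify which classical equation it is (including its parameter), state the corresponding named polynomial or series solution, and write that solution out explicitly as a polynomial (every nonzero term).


All three coefficients share the factor -1; dividing through by -1 gives  (1 - x^2) y'' - 2x y' + 72 y = 0.
This matches the Legendre equation (1 - x^2) y'' - 2x y' + n(n+1) y = 0 (note the -2x y' term) with n(n+1) = 72, so n = 8; the polynomial solution is P_8(x).
With y = sum_k a_k x^k, matching x^k gives (k+2)(k+1) a_{k+2} = [k(k+1) - n(n+1)] a_k = (k - 8)(k + 9) a_k. The right side vanishes at k = 8, so the series with the parity of 8 terminates at degree 8.
Standard normalization (P_n(1) = 1): leading coefficient (2n)!/(2^n (n!)^2) = 20922789888000/(256*1625702400) = 6435/128, so a_8 = 6435/128. Work downward with a_k = (k+1)(k+2) a_{k+2} / ((k - 8)(k + 9)):
  a_6 = (7)(8)(6435/128) / ((6 - 8)(6 + 9)) = (45045/16)/(-30) = -3003/32
  a_4 = (5)(6)(-3003/32) / ((4 - 8)(4 + 9)) = (-45045/16)/(-52) = 3465/64
  a_2 = (3)(4)(3465/64) / ((2 - 8)(2 + 9)) = (10395/16)/(-66) = -315/32
  a_0 = (1)(2)(-315/32) / ((0 - 8)(0 + 9)) = (-315/16)/(-72) = 35/128
Hence P_8(x) = 6435 x^8/128 - 3003 x^6/32 + 3465 x^4/64 - 315 x^2/32 + 35/128.

P_8(x); series = 6435 x^8/128 - 3003 x^6/32 + 3465 x^4/64 - 315 x^2/32 + 35/128


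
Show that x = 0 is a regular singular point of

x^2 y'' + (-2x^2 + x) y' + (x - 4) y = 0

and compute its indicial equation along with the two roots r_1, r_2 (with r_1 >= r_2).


Divide by x^2 to reach normal form y'' + P_1(x) y' + P_2(x) y = 0 with P_1(x) = -2 + 1/x and P_2(x) = 1/x - 4/x^2.
x = 0 is a singular point because the y'-coefficient -2 + 1/x has a pole at x = 0 and the y-coefficient 1/x - 4/x^2 has a pole at x = 0.
It is a regular singular point because x P_1(x) = p(x) = 1 - 2x and x^2 P_2(x) = q(x) = x - 4 are polynomials, hence analytic at x = 0.
p(0) = 1,  q(0) = -4.
Indicial equation: r(r-1) + p(0) r + q(0) = 0, i.e. r^2 + (p(0) - 1) r + q(0) = 0, i.e. r^2 - 4 = 0.
Discriminant: (0)^2 - 4(-4) = 16, so r = (0 ± 4)/2.
Solving: r_1 = 2, r_2 = -2.

indicial: r^2 - 4 = 0; roots r_1 = 2, r_2 = -2


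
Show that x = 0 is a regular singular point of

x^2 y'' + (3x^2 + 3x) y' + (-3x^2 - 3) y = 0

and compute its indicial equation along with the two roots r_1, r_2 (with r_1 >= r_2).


Divide by x^2 to reach normal form y'' + P_1(x) y' + P_2(x) y = 0 with P_1(x) = 3 + 3/x and P_2(x) = -3 - 3/x^2.
x = 0 is a singular point because the y'-coefficient 3 + 3/x has a pole at x = 0 and the y-coefficient -3 - 3/x^2 has a pole at x = 0.
It is a regular singular point because x P_1(x) = p(x) = 3x + 3 and x^2 P_2(x) = q(x) = -3x^2 - 3 are polynomials, hence analytic at x = 0.
p(0) = 3,  q(0) = -3.
Indicial equation: r(r-1) + p(0) r + q(0) = 0, i.e. r^2 + (p(0) - 1) r + q(0) = 0, i.e. r^2 + 2 r - 3 = 0.
Discriminant: (2)^2 - 4(-3) = 16, so r = (-2 ± 4)/2.
Solving: r_1 = 1, r_2 = -3.

indicial: r^2 + 2 r - 3 = 0; roots r_1 = 1, r_2 = -3


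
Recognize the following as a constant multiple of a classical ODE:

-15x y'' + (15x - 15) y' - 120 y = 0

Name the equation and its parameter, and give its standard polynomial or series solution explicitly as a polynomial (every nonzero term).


All three coefficients share the factor -15; dividing through by -15 gives  x y'' + (1 - x) y' + 8 y = 0.
This matches the Laguerre equation x y'' + (1 - x) y' + n y = 0 with n = 8; the polynomial solution is L_8(x).
With y = sum_k a_k x^k, matching x^k gives (k+1)k a_{k+1} + (k+1) a_{k+1} - k a_k + n a_k = 0, i.e. (k+1)^2 a_{k+1} = (k - n) a_k = (k - 8) a_k. The right side vanishes at k = 8, so the series terminates at degree 8.
Standard normalization L_n(0) = 1 gives a_0 = 1. Work upward with a_{k+1} = (k - 8) a_k / (k+1)^2:
  a_1 = (0 - 8)(1) / 1^2 = -8/1 = -8
  a_2 = (1 - 8)(-8) / 2^2 = 56/4 = 14
  a_3 = (2 - 8)(14) / 3^2 = -84/9 = -28/3
  a_4 = (3 - 8)(-28/3) / 4^2 = (140/3)/16 = 35/12
  a_5 = (4 - 8)(35/12) / 5^2 = (-35/3)/25 = -7/15
  a_6 = (5 - 8)(-7/15) / 6^2 = (7/5)/36 = 7/180
  a_7 = (6 - 8)(7/180) / 7^2 = (-7/90)/49 = -1/630
  a_8 = (7 - 8)(-1/630) / 8^2 = (1/630)/64 = 1/40320
Hence L_8(x) = x^8/40320 - x^7/630 + 7 x^6/180 - 7 x^5/15 + 35 x^4/12 - 28 x^3/3 + 14 x^2 - 8 x + 1.

L_8(x); series = x^8/40320 - x^7/630 + 7 x^6/180 - 7 x^5/15 + 35 x^4/12 - 28 x^3/3 + 14 x^2 - 8 x + 1


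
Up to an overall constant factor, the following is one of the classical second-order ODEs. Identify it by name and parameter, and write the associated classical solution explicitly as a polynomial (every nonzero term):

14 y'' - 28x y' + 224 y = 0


All three coefficients share the factor 14; dividing through by 14 gives  y'' - 2x y' + 16 y = 0.
This matches the Hermite equation y'' - 2x y' + 2n y = 0 with 2n = 16, so n = 8; the polynomial solution is H_8(x).
With y = sum_k a_k x^k, matching x^k gives (k+2)(k+1) a_{k+2} = 2(k - n) a_k = 2(k - 8) a_k. The right side vanishes at k = 8, so the series with the parity of 8 terminates at degree 8.
Standard normalization: leading coefficient of H_n is 2^n, so a_8 = 2^8 = 256. Work downward with a_k = (k+1)(k+2) a_{k+2} / (2(k - n)):
  a_6 = (7)(8)(256) / (2(6 - 8)) = 14336/(-4) = -3584
  a_4 = (5)(6)(-3584) / (2(4 - 8)) = -107520/(-8) = 13440
  a_2 = (3)(4)(13440) / (2(2 - 8)) = 161280/(-12) = -13440
  a_0 = (1)(2)(-13440) / (2(0 - 8)) = -26880/(-16) = 1680
Hence H_8(x) = 256 x^8 - 3584 x^6 + 13440 x^4 - 13440 x^2 + 1680.

H_8(x); series = 256 x^8 - 3584 x^6 + 13440 x^4 - 13440 x^2 + 1680


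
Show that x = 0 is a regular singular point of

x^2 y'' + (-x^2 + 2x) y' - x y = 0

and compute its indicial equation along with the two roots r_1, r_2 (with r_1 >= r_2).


Divide by x^2 to reach normal form y'' + P_1(x) y' + P_2(x) y = 0 with P_1(x) = -1 + 2/x and P_2(x) = -1/x.
x = 0 is a singular point because the y'-coefficient -1 + 2/x has a pole at x = 0 and the y-coefficient -1/x has a pole at x = 0.
It is a regular singular point because x P_1(x) = p(x) = 2 - x and x^2 P_2(x) = q(x) = -x are polynomials, hence analytic at x = 0.
p(0) = 2,  q(0) = 0.
Indicial equation: r(r-1) + p(0) r + q(0) = 0, i.e. r^2 + (p(0) - 1) r + q(0) = 0, i.e. r^2 + 1 r = 0.
Discriminant: (1)^2 - 4(0) = 1, so r = (-1 ± 1)/2.
Solving: r_1 = 0, r_2 = -1.

indicial: r^2 + 1 r = 0; roots r_1 = 0, r_2 = -1


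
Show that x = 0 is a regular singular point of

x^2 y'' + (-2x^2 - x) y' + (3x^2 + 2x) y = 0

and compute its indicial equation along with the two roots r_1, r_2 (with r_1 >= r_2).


Divide by x^2 to reach normal form y'' + P_1(x) y' + P_2(x) y = 0 with P_1(x) = -2 - 1/x and P_2(x) = 3 + 2/x.
x = 0 is a singular point because the y'-coefficient -2 - 1/x has a pole at x = 0 and the y-coefficient 3 + 2/x has a pole at x = 0.
It is a regular singular point because x P_1(x) = p(x) = -2x - 1 and x^2 P_2(x) = q(x) = 3x^2 + 2x are polynomials, hence analytic at x = 0.
p(0) = -1,  q(0) = 0.
Indicial equation: r(r-1) + p(0) r + q(0) = 0, i.e. r^2 + (p(0) - 1) r + q(0) = 0, i.e. r^2 - 2 r = 0.
Discriminant: (-2)^2 - 4(0) = 4, so r = (2 ± 2)/2.
Solving: r_1 = 2, r_2 = 0.

indicial: r^2 - 2 r = 0; roots r_1 = 2, r_2 = 0


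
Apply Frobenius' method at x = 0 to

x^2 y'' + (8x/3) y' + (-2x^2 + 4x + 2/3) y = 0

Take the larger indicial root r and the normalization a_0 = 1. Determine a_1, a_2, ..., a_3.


Write in Frobenius form y'' + (p(x)/x) y' + (q(x)/x^2) y = 0:
  p(x) = 8/3,  q(x) = -2x^2 + 4x + 2/3.
Indicial equation: r(r-1) + (8/3) r + (2/3) = 0 -> roots r_1 = -2/3, r_2 = -1.
Take r = r_1 = -2/3. Let y(x) = x^r sum_{n>=0} a_n x^n with a_0 = 1.
Substitute y = x^r sum a_n x^n and match x^{r+n}. The recurrence is
  D(n) a_n + 4 a_{n-1} - 2 a_{n-2} = 0,  where D(n) = (r+n)(r+n-1) + (8/3)(r+n) + (2/3).
  a_n = [-4 a_{n-1} + 2 a_{n-2}] / D(n).
Since the indicial polynomial factors as (r - r_1)(r - r_2), D(n) = (r_1 + n - r_1)(r_1 + n - r_2) = n(n + 1/3).
Evaluating step by step (a_0 = 1):
  n = 1: D(1) = 1(1 + 1/3) = 4/3; numerator = -4(1) = -4; a_1 = (-4)/(4/3) = -3
  n = 2: D(2) = 2(2 + 1/3) = 14/3; numerator = -4(-3) + 2(1) = 14; a_2 = (14)/(14/3) = 3
  n = 3: D(3) = 3(3 + 1/3) = 10; numerator = -4(3) + 2(-3) = -18; a_3 = (-18)/(10) = -9/5

r = -2/3; a_0 = 1; a_1 = -3; a_2 = 3; a_3 = -9/5


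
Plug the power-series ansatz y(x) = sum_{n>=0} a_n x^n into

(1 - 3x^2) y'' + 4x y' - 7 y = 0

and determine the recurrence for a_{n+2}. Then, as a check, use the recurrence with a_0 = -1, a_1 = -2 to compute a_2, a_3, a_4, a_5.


Substitute y = sum_n a_n x^n.
(1 - 3 x^2) y'' contributes (n+2)(n+1) a_{n+2} - 3 n(n-1) a_n at x^n.
4 x y'(x) contributes 4 n a_n at x^n.
-7 y(x) contributes -7 a_n at x^n.
Matching x^n: (n+2)(n+1) a_{n+2} + (-3 n(n-1) + 4 n - 7) a_n = 0.
Thus a_{n+2} = (3 n(n-1) - 4 n + 7) / ((n+1)(n+2)) * a_n.

Check with a_0 = -1, a_1 = -2 (apply the recurrence for n = 0, 1, 2, 3): a_0 = -1, a_1 = -2, a_2 = -7/2, a_3 = -1, a_4 = -35/24, a_5 = -13/20.

a_(n+2) = (3 n(n-1) - 4 n + 7) / ((n+1)(n+2)) * a_n; check: a_0 = -1, a_1 = -2, a_2 = -7/2, a_3 = -1, a_4 = -35/24, a_5 = -13/20


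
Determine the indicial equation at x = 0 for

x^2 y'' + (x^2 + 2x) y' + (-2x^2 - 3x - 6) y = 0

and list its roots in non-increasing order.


Divide by x^2 to reach normal form y'' + P_1(x) y' + P_2(x) y = 0 with P_1(x) = 1 + 2/x and P_2(x) = -2 - 3/x - 6/x^2.
x = 0 is a singular point because the y'-coefficient 1 + 2/x has a pole at x = 0 and the y-coefficient -2 - 3/x - 6/x^2 has a pole at x = 0.
It is a regular singular point because x P_1(x) = p(x) = x + 2 and x^2 P_2(x) = q(x) = -2x^2 - 3x - 6 are polynomials, hence analytic at x = 0.
p(0) = 2,  q(0) = -6.
Indicial equation: r(r-1) + p(0) r + q(0) = 0, i.e. r^2 + (p(0) - 1) r + q(0) = 0, i.e. r^2 + 1 r - 6 = 0.
Discriminant: (1)^2 - 4(-6) = 25, so r = (-1 ± 5)/2.
Solving: r_1 = 2, r_2 = -3.

indicial: r^2 + 1 r - 6 = 0; roots r_1 = 2, r_2 = -3


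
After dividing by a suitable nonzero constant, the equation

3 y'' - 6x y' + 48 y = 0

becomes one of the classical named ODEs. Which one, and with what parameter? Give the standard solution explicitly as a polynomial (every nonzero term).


All three coefficients share the factor 3; dividing through by 3 gives  y'' - 2x y' + 16 y = 0.
This matches the Hermite equation y'' - 2x y' + 2n y = 0 with 2n = 16, so n = 8; the polynomial solution is H_8(x).
With y = sum_k a_k x^k, matching x^k gives (k+2)(k+1) a_{k+2} = 2(k - n) a_k = 2(k - 8) a_k. The right side vanishes at k = 8, so the series with the parity of 8 terminates at degree 8.
Standard normalization: leading coefficient of H_n is 2^n, so a_8 = 2^8 = 256. Work downward with a_k = (k+1)(k+2) a_{k+2} / (2(k - n)):
  a_6 = (7)(8)(256) / (2(6 - 8)) = 14336/(-4) = -3584
  a_4 = (5)(6)(-3584) / (2(4 - 8)) = -107520/(-8) = 13440
  a_2 = (3)(4)(13440) / (2(2 - 8)) = 161280/(-12) = -13440
  a_0 = (1)(2)(-13440) / (2(0 - 8)) = -26880/(-16) = 1680
Hence H_8(x) = 256 x^8 - 3584 x^6 + 13440 x^4 - 13440 x^2 + 1680.

H_8(x); series = 256 x^8 - 3584 x^6 + 13440 x^4 - 13440 x^2 + 1680


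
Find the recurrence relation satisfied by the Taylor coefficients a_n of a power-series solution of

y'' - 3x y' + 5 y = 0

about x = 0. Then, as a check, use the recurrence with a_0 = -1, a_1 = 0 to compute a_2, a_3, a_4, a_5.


Substitute y = sum_n a_n x^n.
y''(x) has coefficient (n+2)(n+1) a_{n+2} at x^n;
-3 x y'(x) has coefficient -3 n a_n at x^n (shift);
5 y(x) has coefficient 5 a_n at x^n.
Matching x^n: (n+2)(n+1) a_{n+2} + (-3n + 5) a_n = 0.
Thus a_{n+2} = (3n - 5) / ((n+1)(n+2)) * a_n.

Check with a_0 = -1, a_1 = 0 (apply the recurrence for n = 0, 1, 2, 3): a_0 = -1, a_1 = 0, a_2 = 5/2, a_3 = 0, a_4 = 5/24, a_5 = 0.

a_(n+2) = (3n - 5) / ((n+1)(n+2)) * a_n; check: a_0 = -1, a_1 = 0, a_2 = 5/2, a_3 = 0, a_4 = 5/24, a_5 = 0


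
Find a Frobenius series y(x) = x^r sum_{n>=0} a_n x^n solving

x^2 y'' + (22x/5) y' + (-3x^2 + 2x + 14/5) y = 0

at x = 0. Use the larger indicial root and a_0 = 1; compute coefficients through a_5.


Write in Frobenius form y'' + (p(x)/x) y' + (q(x)/x^2) y = 0:
  p(x) = 22/5,  q(x) = -3x^2 + 2x + 14/5.
Indicial equation: r(r-1) + (22/5) r + (14/5) = 0 -> roots r_1 = -7/5, r_2 = -2.
Take r = r_1 = -7/5. Let y(x) = x^r sum_{n>=0} a_n x^n with a_0 = 1.
Substitute y = x^r sum a_n x^n and match x^{r+n}. The recurrence is
  D(n) a_n + 2 a_{n-1} - 3 a_{n-2} = 0,  where D(n) = (r+n)(r+n-1) + (22/5)(r+n) + (14/5).
  a_n = [-2 a_{n-1} + 3 a_{n-2}] / D(n).
Since the indicial polynomial factors as (r - r_1)(r - r_2), D(n) = (r_1 + n - r_1)(r_1 + n - r_2) = n(n + 3/5).
Evaluating step by step (a_0 = 1):
  n = 1: D(1) = 1(1 + 3/5) = 8/5; numerator = -2(1) = -2; a_1 = (-2)/(8/5) = -5/4
  n = 2: D(2) = 2(2 + 3/5) = 26/5; numerator = -2(-5/4) + 3(1) = 11/2; a_2 = (11/2)/(26/5) = 55/52
  n = 3: D(3) = 3(3 + 3/5) = 54/5; numerator = -2(55/52) + 3(-5/4) = -305/52; a_3 = (-305/52)/(54/5) = -1525/2808
  n = 4: D(4) = 4(4 + 3/5) = 92/5; numerator = -2(-1525/2808) + 3(55/52) = 115/27; a_4 = (115/27)/(92/5) = 25/108
  n = 5: D(5) = 5(5 + 3/5) = 28; numerator = -2(25/108) + 3(-1525/2808) = -5875/2808; a_5 = (-5875/2808)/(28) = -5875/78624

r = -7/5; a_0 = 1; a_1 = -5/4; a_2 = 55/52; a_3 = -1525/2808; a_4 = 25/108; a_5 = -5875/78624


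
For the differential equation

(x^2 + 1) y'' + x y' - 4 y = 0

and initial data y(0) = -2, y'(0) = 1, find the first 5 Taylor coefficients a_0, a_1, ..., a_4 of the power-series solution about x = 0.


Ansatz: y(x) = sum_{n>=0} a_n x^n, so y'(x) = sum_{n>=1} n a_n x^(n-1) and y''(x) = sum_{n>=2} n(n-1) a_n x^(n-2).
Substitute into P(x) y'' + Q(x) y' + R(x) y = 0 with P(x) = x^2 + 1, Q(x) = x, R(x) = -4, and match powers of x.
Initial conditions: a_0 = -2, a_1 = 1.
Setting the coefficient of each power of x to zero and solving order by order (substituting the coefficients already found):
  x^0: 2 a_2 - 4 a_0 = 0  ->  2 a_2 = 4 a_0 = -8  ->  a_2 = -4
  x^1: 6 a_3 - 3 a_1 = 0  ->  6 a_3 = 3 a_1 = 3  ->  a_3 = 1/2
  x^2: 12 a_4 = 0  ->  a_4 = 0
Truncated series: y(x) = -2 + x - 4 x^2 + (1/2) x^3 + O(x^5).

a_0 = -2; a_1 = 1; a_2 = -4; a_3 = 1/2; a_4 = 0


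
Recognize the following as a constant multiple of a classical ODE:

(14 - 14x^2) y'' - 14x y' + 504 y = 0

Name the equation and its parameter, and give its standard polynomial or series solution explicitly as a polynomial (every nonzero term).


All three coefficients share the factor 14; dividing through by 14 gives  (1 - x^2) y'' - x y' + 36 y = 0.
This matches the Chebyshev equation (1 - x^2) y'' - x y' + n^2 y = 0 (note the -x y' term, not -2x y') with n^2 = 36, so n = 6; the polynomial solution is T_6(x).
With y = sum_k a_k x^k, matching x^k gives (k+2)(k+1) a_{k+2} = (k^2 - n^2) a_k = (k - 6)(k + 6) a_k. The right side vanishes at k = 6, so the series with the parity of 6 terminates at degree 6.
Standard normalization: leading coefficient of T_n is 2^(n-1), so a_6 = 2^5 = 32. Work downward with a_k = (k+1)(k+2) a_{k+2} / ((k - 6)(k + 6)):
  a_4 = (5)(6)(32) / ((4 - 6)(4 + 6)) = 960/(-20) = -48
  a_2 = (3)(4)(-48) / ((2 - 6)(2 + 6)) = -576/(-32) = 18
  a_0 = (1)(2)(18) / ((0 - 6)(0 + 6)) = 36/(-36) = -1
Hence T_6(x) = 32 x^6 - 48 x^4 + 18 x^2 - 1.

T_6(x); series = 32 x^6 - 48 x^4 + 18 x^2 - 1


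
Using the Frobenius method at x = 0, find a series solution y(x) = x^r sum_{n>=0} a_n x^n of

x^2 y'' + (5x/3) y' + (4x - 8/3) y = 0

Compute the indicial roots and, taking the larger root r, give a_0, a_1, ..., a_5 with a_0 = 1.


Write in Frobenius form y'' + (p(x)/x) y' + (q(x)/x^2) y = 0:
  p(x) = 5/3,  q(x) = 4x - 8/3.
Indicial equation: r(r-1) + (5/3) r + (-8/3) = 0 -> roots r_1 = 4/3, r_2 = -2.
Take r = r_1 = 4/3. Let y(x) = x^r sum_{n>=0} a_n x^n with a_0 = 1.
Substitute y = x^r sum a_n x^n and match x^{r+n}. The recurrence is
  D(n) a_n + 4 a_{n-1} = 0,  where D(n) = (r+n)(r+n-1) + (5/3)(r+n) + (-8/3).
  a_n = -4 / D(n) * a_{n-1}.
Since the indicial polynomial factors as (r - r_1)(r - r_2), D(n) = (r_1 + n - r_1)(r_1 + n - r_2) = n(n + 10/3).
Evaluating step by step (a_0 = 1):
  n = 1: D(1) = 1(1 + 10/3) = 13/3; numerator = -4(1) = -4; a_1 = (-4)/(13/3) = -12/13
  n = 2: D(2) = 2(2 + 10/3) = 32/3; numerator = -4(-12/13) = 48/13; a_2 = (48/13)/(32/3) = 9/26
  n = 3: D(3) = 3(3 + 10/3) = 19; numerator = -4(9/26) = -18/13; a_3 = (-18/13)/(19) = -18/247
  n = 4: D(4) = 4(4 + 10/3) = 88/3; numerator = -4(-18/247) = 72/247; a_4 = (72/247)/(88/3) = 27/2717
  n = 5: D(5) = 5(5 + 10/3) = 125/3; numerator = -4(27/2717) = -108/2717; a_5 = (-108/2717)/(125/3) = -324/339625

r = 4/3; a_0 = 1; a_1 = -12/13; a_2 = 9/26; a_3 = -18/247; a_4 = 27/2717; a_5 = -324/339625


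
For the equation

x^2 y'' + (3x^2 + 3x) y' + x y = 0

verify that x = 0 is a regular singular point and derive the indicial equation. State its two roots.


Divide by x^2 to reach normal form y'' + P_1(x) y' + P_2(x) y = 0 with P_1(x) = 3 + 3/x and P_2(x) = 1/x.
x = 0 is a singular point because the y'-coefficient 3 + 3/x has a pole at x = 0 and the y-coefficient 1/x has a pole at x = 0.
It is a regular singular point because x P_1(x) = p(x) = 3x + 3 and x^2 P_2(x) = q(x) = x are polynomials, hence analytic at x = 0.
p(0) = 3,  q(0) = 0.
Indicial equation: r(r-1) + p(0) r + q(0) = 0, i.e. r^2 + (p(0) - 1) r + q(0) = 0, i.e. r^2 + 2 r = 0.
Discriminant: (2)^2 - 4(0) = 4, so r = (-2 ± 2)/2.
Solving: r_1 = 0, r_2 = -2.

indicial: r^2 + 2 r = 0; roots r_1 = 0, r_2 = -2


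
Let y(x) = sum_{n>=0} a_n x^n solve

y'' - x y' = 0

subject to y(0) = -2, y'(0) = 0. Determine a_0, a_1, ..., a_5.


Ansatz: y(x) = sum_{n>=0} a_n x^n, so y'(x) = sum_{n>=1} n a_n x^(n-1) and y''(x) = sum_{n>=2} n(n-1) a_n x^(n-2).
Substitute into P(x) y'' + Q(x) y' + R(x) y = 0 with P(x) = 1, Q(x) = -x, R(x) = 0, and match powers of x.
Initial conditions: a_0 = -2, a_1 = 0.
Setting the coefficient of each power of x to zero and solving order by order (substituting the coefficients already found):
  x^0: 2 a_2 = 0  ->  a_2 = 0
  x^1: 6 a_3 - a_1 = 0  ->  6 a_3 = a_1 = 0  ->  a_3 = 0
  x^2: 12 a_4 - 2 a_2 = 0  ->  12 a_4 = 2 a_2 = 0  ->  a_4 = 0
  x^3: 20 a_5 - 3 a_3 = 0  ->  20 a_5 = 3 a_3 = 0  ->  a_5 = 0
Truncated series: y(x) = -2 + O(x^6).

a_0 = -2; a_1 = 0; a_2 = 0; a_3 = 0; a_4 = 0; a_5 = 0


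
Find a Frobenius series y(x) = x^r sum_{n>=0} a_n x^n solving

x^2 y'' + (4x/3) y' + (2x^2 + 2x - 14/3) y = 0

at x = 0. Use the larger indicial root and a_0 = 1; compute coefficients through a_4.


Write in Frobenius form y'' + (p(x)/x) y' + (q(x)/x^2) y = 0:
  p(x) = 4/3,  q(x) = 2x^2 + 2x - 14/3.
Indicial equation: r(r-1) + (4/3) r + (-14/3) = 0 -> roots r_1 = 2, r_2 = -7/3.
Take r = r_1 = 2. Let y(x) = x^r sum_{n>=0} a_n x^n with a_0 = 1.
Substitute y = x^r sum a_n x^n and match x^{r+n}. The recurrence is
  D(n) a_n + 2 a_{n-1} + 2 a_{n-2} = 0,  where D(n) = (r+n)(r+n-1) + (4/3)(r+n) + (-14/3).
  a_n = [-2 a_{n-1} - 2 a_{n-2}] / D(n).
Since the indicial polynomial factors as (r - r_1)(r - r_2), D(n) = (r_1 + n - r_1)(r_1 + n - r_2) = n(n + 13/3).
Evaluating step by step (a_0 = 1):
  n = 1: D(1) = 1(1 + 13/3) = 16/3; numerator = -2(1) = -2; a_1 = (-2)/(16/3) = -3/8
  n = 2: D(2) = 2(2 + 13/3) = 38/3; numerator = -2(-3/8) - 2(1) = -5/4; a_2 = (-5/4)/(38/3) = -15/152
  n = 3: D(3) = 3(3 + 13/3) = 22; numerator = -2(-15/152) - 2(-3/8) = 18/19; a_3 = (18/19)/(22) = 9/209
  n = 4: D(4) = 4(4 + 13/3) = 100/3; numerator = -2(9/209) - 2(-15/152) = 93/836; a_4 = (93/836)/(100/3) = 279/83600

r = 2; a_0 = 1; a_1 = -3/8; a_2 = -15/152; a_3 = 9/209; a_4 = 279/83600


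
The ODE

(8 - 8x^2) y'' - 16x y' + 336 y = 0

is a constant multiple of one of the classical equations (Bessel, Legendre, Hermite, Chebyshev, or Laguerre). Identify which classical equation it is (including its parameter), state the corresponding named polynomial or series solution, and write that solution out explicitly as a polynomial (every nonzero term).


All three coefficients share the factor 8; dividing through by 8 gives  (1 - x^2) y'' - 2x y' + 42 y = 0.
This matches the Legendre equation (1 - x^2) y'' - 2x y' + n(n+1) y = 0 (note the -2x y' term) with n(n+1) = 42, so n = 6; the polynomial solution is P_6(x).
With y = sum_k a_k x^k, matching x^k gives (k+2)(k+1) a_{k+2} = [k(k+1) - n(n+1)] a_k = (k - 6)(k + 7) a_k. The right side vanishes at k = 6, so the series with the parity of 6 terminates at degree 6.
Standard normalization (P_n(1) = 1): leading coefficient (2n)!/(2^n (n!)^2) = 479001600/(64*518400) = 231/16, so a_6 = 231/16. Work downward with a_k = (k+1)(k+2) a_{k+2} / ((k - 6)(k + 7)):
  a_4 = (5)(6)(231/16) / ((4 - 6)(4 + 7)) = (3465/8)/(-22) = -315/16
  a_2 = (3)(4)(-315/16) / ((2 - 6)(2 + 7)) = (-945/4)/(-36) = 105/16
  a_0 = (1)(2)(105/16) / ((0 - 6)(0 + 7)) = (105/8)/(-42) = -5/16
Hence P_6(x) = 231 x^6/16 - 315 x^4/16 + 105 x^2/16 - 5/16.

P_6(x); series = 231 x^6/16 - 315 x^4/16 + 105 x^2/16 - 5/16


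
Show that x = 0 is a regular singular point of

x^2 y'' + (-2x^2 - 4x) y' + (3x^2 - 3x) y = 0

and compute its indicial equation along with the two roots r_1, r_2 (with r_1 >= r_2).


Divide by x^2 to reach normal form y'' + P_1(x) y' + P_2(x) y = 0 with P_1(x) = -2 - 4/x and P_2(x) = 3 - 3/x.
x = 0 is a singular point because the y'-coefficient -2 - 4/x has a pole at x = 0 and the y-coefficient 3 - 3/x has a pole at x = 0.
It is a regular singular point because x P_1(x) = p(x) = -2x - 4 and x^2 P_2(x) = q(x) = 3x^2 - 3x are polynomials, hence analytic at x = 0.
p(0) = -4,  q(0) = 0.
Indicial equation: r(r-1) + p(0) r + q(0) = 0, i.e. r^2 + (p(0) - 1) r + q(0) = 0, i.e. r^2 - 5 r = 0.
Discriminant: (-5)^2 - 4(0) = 25, so r = (5 ± 5)/2.
Solving: r_1 = 5, r_2 = 0.

indicial: r^2 - 5 r = 0; roots r_1 = 5, r_2 = 0


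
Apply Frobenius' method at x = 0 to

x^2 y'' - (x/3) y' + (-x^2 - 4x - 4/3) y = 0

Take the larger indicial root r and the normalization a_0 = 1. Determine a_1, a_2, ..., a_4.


Write in Frobenius form y'' + (p(x)/x) y' + (q(x)/x^2) y = 0:
  p(x) = -1/3,  q(x) = -x^2 - 4x - 4/3.
Indicial equation: r(r-1) + (-1/3) r + (-4/3) = 0 -> roots r_1 = 2, r_2 = -2/3.
Take r = r_1 = 2. Let y(x) = x^r sum_{n>=0} a_n x^n with a_0 = 1.
Substitute y = x^r sum a_n x^n and match x^{r+n}. The recurrence is
  D(n) a_n - 4 a_{n-1} - 1 a_{n-2} = 0,  where D(n) = (r+n)(r+n-1) + (-1/3)(r+n) + (-4/3).
  a_n = [4 a_{n-1} + 1 a_{n-2}] / D(n).
Since the indicial polynomial factors as (r - r_1)(r - r_2), D(n) = (r_1 + n - r_1)(r_1 + n - r_2) = n(n + 8/3).
Evaluating step by step (a_0 = 1):
  n = 1: D(1) = 1(1 + 8/3) = 11/3; numerator = 4(1) = 4; a_1 = (4)/(11/3) = 12/11
  n = 2: D(2) = 2(2 + 8/3) = 28/3; numerator = 4(12/11) + 1(1) = 59/11; a_2 = (59/11)/(28/3) = 177/308
  n = 3: D(3) = 3(3 + 8/3) = 17; numerator = 4(177/308) + 1(12/11) = 261/77; a_3 = (261/77)/(17) = 261/1309
  n = 4: D(4) = 4(4 + 8/3) = 80/3; numerator = 4(261/1309) + 1(177/308) = 7185/5236; a_4 = (7185/5236)/(80/3) = 4311/83776

r = 2; a_0 = 1; a_1 = 12/11; a_2 = 177/308; a_3 = 261/1309; a_4 = 4311/83776


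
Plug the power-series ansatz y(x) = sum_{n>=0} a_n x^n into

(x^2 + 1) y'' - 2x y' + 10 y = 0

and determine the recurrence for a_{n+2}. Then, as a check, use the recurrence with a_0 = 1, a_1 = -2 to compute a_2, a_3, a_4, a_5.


Substitute y = sum_n a_n x^n.
(1 + 1 x^2) y'' contributes (n+2)(n+1) a_{n+2} + n(n-1) a_n at x^n.
-2 x y'(x) contributes -2 n a_n at x^n.
10 y(x) contributes 10 a_n at x^n.
Matching x^n: (n+2)(n+1) a_{n+2} + (n(n-1) - 2 n + 10) a_n = 0.
Thus a_{n+2} = (-n(n-1) + 2 n - 10) / ((n+1)(n+2)) * a_n.

Check with a_0 = 1, a_1 = -2 (apply the recurrence for n = 0, 1, 2, 3): a_0 = 1, a_1 = -2, a_2 = -5, a_3 = 8/3, a_4 = 10/3, a_5 = -4/3.

a_(n+2) = (-n(n-1) + 2 n - 10) / ((n+1)(n+2)) * a_n; check: a_0 = 1, a_1 = -2, a_2 = -5, a_3 = 8/3, a_4 = 10/3, a_5 = -4/3


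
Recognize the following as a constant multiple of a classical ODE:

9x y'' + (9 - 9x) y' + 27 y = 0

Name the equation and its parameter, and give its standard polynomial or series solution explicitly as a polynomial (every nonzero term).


All three coefficients share the factor 9; dividing through by 9 gives  x y'' + (1 - x) y' + 3 y = 0.
This matches the Laguerre equation x y'' + (1 - x) y' + n y = 0 with n = 3; the polynomial solution is L_3(x).
With y = sum_k a_k x^k, matching x^k gives (k+1)k a_{k+1} + (k+1) a_{k+1} - k a_k + n a_k = 0, i.e. (k+1)^2 a_{k+1} = (k - n) a_k = (k - 3) a_k. The right side vanishes at k = 3, so the series terminates at degree 3.
Standard normalization L_n(0) = 1 gives a_0 = 1. Work upward with a_{k+1} = (k - 3) a_k / (k+1)^2:
  a_1 = (0 - 3)(1) / 1^2 = -3/1 = -3
  a_2 = (1 - 3)(-3) / 2^2 = 6/4 = 3/2
  a_3 = (2 - 3)(3/2) / 3^2 = (-3/2)/9 = -1/6
Hence L_3(x) = -x^3/6 + 3 x^2/2 - 3 x + 1.

L_3(x); series = -x^3/6 + 3 x^2/2 - 3 x + 1


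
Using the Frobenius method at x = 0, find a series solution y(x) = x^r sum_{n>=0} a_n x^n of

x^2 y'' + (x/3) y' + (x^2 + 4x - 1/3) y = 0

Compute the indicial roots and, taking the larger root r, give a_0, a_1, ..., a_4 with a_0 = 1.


Write in Frobenius form y'' + (p(x)/x) y' + (q(x)/x^2) y = 0:
  p(x) = 1/3,  q(x) = x^2 + 4x - 1/3.
Indicial equation: r(r-1) + (1/3) r + (-1/3) = 0 -> roots r_1 = 1, r_2 = -1/3.
Take r = r_1 = 1. Let y(x) = x^r sum_{n>=0} a_n x^n with a_0 = 1.
Substitute y = x^r sum a_n x^n and match x^{r+n}. The recurrence is
  D(n) a_n + 4 a_{n-1} + 1 a_{n-2} = 0,  where D(n) = (r+n)(r+n-1) + (1/3)(r+n) + (-1/3).
  a_n = [-4 a_{n-1} - 1 a_{n-2}] / D(n).
Since the indicial polynomial factors as (r - r_1)(r - r_2), D(n) = (r_1 + n - r_1)(r_1 + n - r_2) = n(n + 4/3).
Evaluating step by step (a_0 = 1):
  n = 1: D(1) = 1(1 + 4/3) = 7/3; numerator = -4(1) = -4; a_1 = (-4)/(7/3) = -12/7
  n = 2: D(2) = 2(2 + 4/3) = 20/3; numerator = -4(-12/7) - 1(1) = 41/7; a_2 = (41/7)/(20/3) = 123/140
  n = 3: D(3) = 3(3 + 4/3) = 13; numerator = -4(123/140) - 1(-12/7) = -9/5; a_3 = (-9/5)/(13) = -9/65
  n = 4: D(4) = 4(4 + 4/3) = 64/3; numerator = -4(-9/65) - 1(123/140) = -591/1820; a_4 = (-591/1820)/(64/3) = -1773/116480

r = 1; a_0 = 1; a_1 = -12/7; a_2 = 123/140; a_3 = -9/65; a_4 = -1773/116480


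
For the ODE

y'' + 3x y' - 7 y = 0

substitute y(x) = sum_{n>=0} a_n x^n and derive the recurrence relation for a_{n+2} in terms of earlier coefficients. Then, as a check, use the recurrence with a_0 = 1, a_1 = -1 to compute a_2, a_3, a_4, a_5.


Substitute y = sum_n a_n x^n.
y''(x) has coefficient (n+2)(n+1) a_{n+2} at x^n;
3 x y'(x) has coefficient 3 n a_n at x^n (shift);
-7 y(x) has coefficient -7 a_n at x^n.
Matching x^n: (n+2)(n+1) a_{n+2} + (3n - 7) a_n = 0.
Thus a_{n+2} = (-3n + 7) / ((n+1)(n+2)) * a_n.

Check with a_0 = 1, a_1 = -1 (apply the recurrence for n = 0, 1, 2, 3): a_0 = 1, a_1 = -1, a_2 = 7/2, a_3 = -2/3, a_4 = 7/24, a_5 = 1/15.

a_(n+2) = (-3n + 7) / ((n+1)(n+2)) * a_n; check: a_0 = 1, a_1 = -1, a_2 = 7/2, a_3 = -2/3, a_4 = 7/24, a_5 = 1/15


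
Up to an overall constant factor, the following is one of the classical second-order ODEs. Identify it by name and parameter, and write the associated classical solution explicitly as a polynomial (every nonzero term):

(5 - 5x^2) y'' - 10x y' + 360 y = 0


All three coefficients share the factor 5; dividing through by 5 gives  (1 - x^2) y'' - 2x y' + 72 y = 0.
This matches the Legendre equation (1 - x^2) y'' - 2x y' + n(n+1) y = 0 (note the -2x y' term) with n(n+1) = 72, so n = 8; the polynomial solution is P_8(x).
With y = sum_k a_k x^k, matching x^k gives (k+2)(k+1) a_{k+2} = [k(k+1) - n(n+1)] a_k = (k - 8)(k + 9) a_k. The right side vanishes at k = 8, so the series with the parity of 8 terminates at degree 8.
Standard normalization (P_n(1) = 1): leading coefficient (2n)!/(2^n (n!)^2) = 20922789888000/(256*1625702400) = 6435/128, so a_8 = 6435/128. Work downward with a_k = (k+1)(k+2) a_{k+2} / ((k - 8)(k + 9)):
  a_6 = (7)(8)(6435/128) / ((6 - 8)(6 + 9)) = (45045/16)/(-30) = -3003/32
  a_4 = (5)(6)(-3003/32) / ((4 - 8)(4 + 9)) = (-45045/16)/(-52) = 3465/64
  a_2 = (3)(4)(3465/64) / ((2 - 8)(2 + 9)) = (10395/16)/(-66) = -315/32
  a_0 = (1)(2)(-315/32) / ((0 - 8)(0 + 9)) = (-315/16)/(-72) = 35/128
Hence P_8(x) = 6435 x^8/128 - 3003 x^6/32 + 3465 x^4/64 - 315 x^2/32 + 35/128.

P_8(x); series = 6435 x^8/128 - 3003 x^6/32 + 3465 x^4/64 - 315 x^2/32 + 35/128


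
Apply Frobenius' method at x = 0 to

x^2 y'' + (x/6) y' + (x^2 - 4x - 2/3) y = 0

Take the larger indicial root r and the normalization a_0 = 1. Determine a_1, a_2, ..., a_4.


Write in Frobenius form y'' + (p(x)/x) y' + (q(x)/x^2) y = 0:
  p(x) = 1/6,  q(x) = x^2 - 4x - 2/3.
Indicial equation: r(r-1) + (1/6) r + (-2/3) = 0 -> roots r_1 = 4/3, r_2 = -1/2.
Take r = r_1 = 4/3. Let y(x) = x^r sum_{n>=0} a_n x^n with a_0 = 1.
Substitute y = x^r sum a_n x^n and match x^{r+n}. The recurrence is
  D(n) a_n - 4 a_{n-1} + 1 a_{n-2} = 0,  where D(n) = (r+n)(r+n-1) + (1/6)(r+n) + (-2/3).
  a_n = [4 a_{n-1} - 1 a_{n-2}] / D(n).
Since the indicial polynomial factors as (r - r_1)(r - r_2), D(n) = (r_1 + n - r_1)(r_1 + n - r_2) = n(n + 11/6).
Evaluating step by step (a_0 = 1):
  n = 1: D(1) = 1(1 + 11/6) = 17/6; numerator = 4(1) = 4; a_1 = (4)/(17/6) = 24/17
  n = 2: D(2) = 2(2 + 11/6) = 23/3; numerator = 4(24/17) - 1(1) = 79/17; a_2 = (79/17)/(23/3) = 237/391
  n = 3: D(3) = 3(3 + 11/6) = 29/2; numerator = 4(237/391) - 1(24/17) = 396/391; a_3 = (396/391)/(29/2) = 792/11339
  n = 4: D(4) = 4(4 + 11/6) = 70/3; numerator = 4(792/11339) - 1(237/391) = -3705/11339; a_4 = (-3705/11339)/(70/3) = -2223/158746

r = 4/3; a_0 = 1; a_1 = 24/17; a_2 = 237/391; a_3 = 792/11339; a_4 = -2223/158746


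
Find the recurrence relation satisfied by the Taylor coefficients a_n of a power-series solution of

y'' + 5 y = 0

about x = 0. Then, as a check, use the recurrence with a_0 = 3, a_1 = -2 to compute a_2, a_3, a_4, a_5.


Substitute y = sum_n a_n x^n into y'' + (const) y = 0.
y''(x) = sum_{n>=0} (n+2)(n+1) a_{n+2} x^n.
The ODE becomes sum_n [(n+2)(n+1) a_{n+2} + 5 a_n] x^n = 0.
Setting each coefficient to zero gives the recurrence:
  (n+2)(n+1) a_{n+2} + 5 a_n = 0,
  a_{n+2} = -5 / ((n+1)(n+2)) a_n.

Check with a_0 = 3, a_1 = -2 (apply the recurrence for n = 0, 1, 2, 3): a_0 = 3, a_1 = -2, a_2 = -15/2, a_3 = 5/3, a_4 = 25/8, a_5 = -5/12.

a_{n+2} = -5/((n+1)(n+2)) * a_n; check: a_0 = 3, a_1 = -2, a_2 = -15/2, a_3 = 5/3, a_4 = 25/8, a_5 = -5/12


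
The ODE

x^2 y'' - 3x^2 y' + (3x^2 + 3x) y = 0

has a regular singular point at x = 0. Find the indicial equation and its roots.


Divide by x^2 to reach normal form y'' + P_1(x) y' + P_2(x) y = 0 with P_1(x) = -3 and P_2(x) = 3 + 3/x.
x = 0 is a singular point because the y-coefficient 3 + 3/x has a pole at x = 0.
It is a regular singular point because x P_1(x) = p(x) = -3x and x^2 P_2(x) = q(x) = 3x^2 + 3x are polynomials, hence analytic at x = 0.
p(0) = 0,  q(0) = 0.
Indicial equation: r(r-1) + p(0) r + q(0) = 0, i.e. r^2 + (p(0) - 1) r + q(0) = 0, i.e. r^2 - 1 r = 0.
Discriminant: (-1)^2 - 4(0) = 1, so r = (1 ± 1)/2.
Solving: r_1 = 1, r_2 = 0.

indicial: r^2 - 1 r = 0; roots r_1 = 1, r_2 = 0


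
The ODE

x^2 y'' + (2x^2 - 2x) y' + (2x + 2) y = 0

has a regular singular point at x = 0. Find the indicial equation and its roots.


Divide by x^2 to reach normal form y'' + P_1(x) y' + P_2(x) y = 0 with P_1(x) = 2 - 2/x and P_2(x) = 2/x + 2/x^2.
x = 0 is a singular point because the y'-coefficient 2 - 2/x has a pole at x = 0 and the y-coefficient 2/x + 2/x^2 has a pole at x = 0.
It is a regular singular point because x P_1(x) = p(x) = 2x - 2 and x^2 P_2(x) = q(x) = 2x + 2 are polynomials, hence analytic at x = 0.
p(0) = -2,  q(0) = 2.
Indicial equation: r(r-1) + p(0) r + q(0) = 0, i.e. r^2 + (p(0) - 1) r + q(0) = 0, i.e. r^2 - 3 r + 2 = 0.
Discriminant: (-3)^2 - 4(2) = 1, so r = (3 ± 1)/2.
Solving: r_1 = 2, r_2 = 1.

indicial: r^2 - 3 r + 2 = 0; roots r_1 = 2, r_2 = 1


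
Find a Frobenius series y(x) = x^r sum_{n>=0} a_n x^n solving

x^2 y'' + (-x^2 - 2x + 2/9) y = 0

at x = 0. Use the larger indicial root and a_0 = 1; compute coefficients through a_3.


Write in Frobenius form y'' + (p(x)/x) y' + (q(x)/x^2) y = 0:
  p(x) = 0,  q(x) = -x^2 - 2x + 2/9.
Indicial equation: r(r-1) + (0) r + (2/9) = 0 -> roots r_1 = 2/3, r_2 = 1/3.
Take r = r_1 = 2/3. Let y(x) = x^r sum_{n>=0} a_n x^n with a_0 = 1.
Substitute y = x^r sum a_n x^n and match x^{r+n}. The recurrence is
  D(n) a_n - 2 a_{n-1} - 1 a_{n-2} = 0,  where D(n) = (r+n)(r+n-1) + (0)(r+n) + (2/9).
  a_n = [2 a_{n-1} + 1 a_{n-2}] / D(n).
Since the indicial polynomial factors as (r - r_1)(r - r_2), D(n) = (r_1 + n - r_1)(r_1 + n - r_2) = n(n + 1/3).
Evaluating step by step (a_0 = 1):
  n = 1: D(1) = 1(1 + 1/3) = 4/3; numerator = 2(1) = 2; a_1 = (2)/(4/3) = 3/2
  n = 2: D(2) = 2(2 + 1/3) = 14/3; numerator = 2(3/2) + 1(1) = 4; a_2 = (4)/(14/3) = 6/7
  n = 3: D(3) = 3(3 + 1/3) = 10; numerator = 2(6/7) + 1(3/2) = 45/14; a_3 = (45/14)/(10) = 9/28

r = 2/3; a_0 = 1; a_1 = 3/2; a_2 = 6/7; a_3 = 9/28


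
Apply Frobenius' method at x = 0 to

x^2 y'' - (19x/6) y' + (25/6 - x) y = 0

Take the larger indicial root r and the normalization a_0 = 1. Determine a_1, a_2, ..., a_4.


Write in Frobenius form y'' + (p(x)/x) y' + (q(x)/x^2) y = 0:
  p(x) = -19/6,  q(x) = 25/6 - x.
Indicial equation: r(r-1) + (-19/6) r + (25/6) = 0 -> roots r_1 = 5/2, r_2 = 5/3.
Take r = r_1 = 5/2. Let y(x) = x^r sum_{n>=0} a_n x^n with a_0 = 1.
Substitute y = x^r sum a_n x^n and match x^{r+n}. The recurrence is
  D(n) a_n - 1 a_{n-1} = 0,  where D(n) = (r+n)(r+n-1) + (-19/6)(r+n) + (25/6).
  a_n = 1 / D(n) * a_{n-1}.
Since the indicial polynomial factors as (r - r_1)(r - r_2), D(n) = (r_1 + n - r_1)(r_1 + n - r_2) = n(n + 5/6).
Evaluating step by step (a_0 = 1):
  n = 1: D(1) = 1(1 + 5/6) = 11/6; numerator = 1(1) = 1; a_1 = (1)/(11/6) = 6/11
  n = 2: D(2) = 2(2 + 5/6) = 17/3; numerator = 1(6/11) = 6/11; a_2 = (6/11)/(17/3) = 18/187
  n = 3: D(3) = 3(3 + 5/6) = 23/2; numerator = 1(18/187) = 18/187; a_3 = (18/187)/(23/2) = 36/4301
  n = 4: D(4) = 4(4 + 5/6) = 58/3; numerator = 1(36/4301) = 36/4301; a_4 = (36/4301)/(58/3) = 54/124729

r = 5/2; a_0 = 1; a_1 = 6/11; a_2 = 18/187; a_3 = 36/4301; a_4 = 54/124729


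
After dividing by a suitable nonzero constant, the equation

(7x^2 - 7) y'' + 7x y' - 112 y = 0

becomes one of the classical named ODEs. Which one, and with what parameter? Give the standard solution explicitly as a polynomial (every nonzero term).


All three coefficients share the factor -7; dividing through by -7 gives  (1 - x^2) y'' - x y' + 16 y = 0.
This matches the Chebyshev equation (1 - x^2) y'' - x y' + n^2 y = 0 (note the -x y' term, not -2x y') with n^2 = 16, so n = 4; the polynomial solution is T_4(x).
With y = sum_k a_k x^k, matching x^k gives (k+2)(k+1) a_{k+2} = (k^2 - n^2) a_k = (k - 4)(k + 4) a_k. The right side vanishes at k = 4, so the series with the parity of 4 terminates at degree 4.
Standard normalization: leading coefficient of T_n is 2^(n-1), so a_4 = 2^3 = 8. Work downward with a_k = (k+1)(k+2) a_{k+2} / ((k - 4)(k + 4)):
  a_2 = (3)(4)(8) / ((2 - 4)(2 + 4)) = 96/(-12) = -8
  a_0 = (1)(2)(-8) / ((0 - 4)(0 + 4)) = -16/(-16) = 1
Hence T_4(x) = 8 x^4 - 8 x^2 + 1.

T_4(x); series = 8 x^4 - 8 x^2 + 1


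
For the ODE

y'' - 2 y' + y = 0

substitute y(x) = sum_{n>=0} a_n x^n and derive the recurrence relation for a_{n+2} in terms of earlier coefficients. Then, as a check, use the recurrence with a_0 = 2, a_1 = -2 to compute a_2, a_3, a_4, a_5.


Substitute y = sum_n a_n x^n.
y''(x) has coefficient (n+2)(n+1) a_{n+2} at x^n;
-2 y'(x) has coefficient -2 (n+1) a_{n+1} at x^n;
y(x) has coefficient 1 a_n at x^n.
Matching x^n: (n+2)(n+1) a_{n+2} - 2 (n+1) a_{n+1} + 1 a_n = 0.
Thus a_{n+2} = [2 (n+1) a_{n+1} - 1 a_n] / ((n+1)(n+2)).

Check with a_0 = 2, a_1 = -2 (apply the recurrence for n = 0, 1, 2, 3): a_0 = 2, a_1 = -2, a_2 = -3, a_3 = -5/3, a_4 = -7/12, a_5 = -3/20.

a_(n+2) = [2 (n+1) a_(n+1) - 1 a_n] / ((n+1)(n+2)); check: a_0 = 2, a_1 = -2, a_2 = -3, a_3 = -5/3, a_4 = -7/12, a_5 = -3/20


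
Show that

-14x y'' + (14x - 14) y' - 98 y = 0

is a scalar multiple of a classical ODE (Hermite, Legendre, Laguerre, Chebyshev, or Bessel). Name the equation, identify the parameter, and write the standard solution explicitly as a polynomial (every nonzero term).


All three coefficients share the factor -14; dividing through by -14 gives  x y'' + (1 - x) y' + 7 y = 0.
This matches the Laguerre equation x y'' + (1 - x) y' + n y = 0 with n = 7; the polynomial solution is L_7(x).
With y = sum_k a_k x^k, matching x^k gives (k+1)k a_{k+1} + (k+1) a_{k+1} - k a_k + n a_k = 0, i.e. (k+1)^2 a_{k+1} = (k - n) a_k = (k - 7) a_k. The right side vanishes at k = 7, so the series terminates at degree 7.
Standard normalization L_n(0) = 1 gives a_0 = 1. Work upward with a_{k+1} = (k - 7) a_k / (k+1)^2:
  a_1 = (0 - 7)(1) / 1^2 = -7/1 = -7
  a_2 = (1 - 7)(-7) / 2^2 = 42/4 = 21/2
  a_3 = (2 - 7)(21/2) / 3^2 = (-105/2)/9 = -35/6
  a_4 = (3 - 7)(-35/6) / 4^2 = (70/3)/16 = 35/24
  a_5 = (4 - 7)(35/24) / 5^2 = (-35/8)/25 = -7/40
  a_6 = (5 - 7)(-7/40) / 6^2 = (7/20)/36 = 7/720
  a_7 = (6 - 7)(7/720) / 7^2 = (-7/720)/49 = -1/5040
Hence L_7(x) = -x^7/5040 + 7 x^6/720 - 7 x^5/40 + 35 x^4/24 - 35 x^3/6 + 21 x^2/2 - 7 x + 1.

L_7(x); series = -x^7/5040 + 7 x^6/720 - 7 x^5/40 + 35 x^4/24 - 35 x^3/6 + 21 x^2/2 - 7 x + 1
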